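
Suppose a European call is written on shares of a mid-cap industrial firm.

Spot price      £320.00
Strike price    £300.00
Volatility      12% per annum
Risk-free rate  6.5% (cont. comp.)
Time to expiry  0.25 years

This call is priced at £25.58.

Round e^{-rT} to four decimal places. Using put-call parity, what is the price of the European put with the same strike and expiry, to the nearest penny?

£0.75

exp(−rT) = exp(−0.065·0.25) = 0.9839
Put-call parity: C − P = S − K·e^(−rT) = 320 − 300·0.9839 = 320 − 295.1700 = 24.8300
P = C − (C − P) = 25.58 − (24.8300) = 0.7500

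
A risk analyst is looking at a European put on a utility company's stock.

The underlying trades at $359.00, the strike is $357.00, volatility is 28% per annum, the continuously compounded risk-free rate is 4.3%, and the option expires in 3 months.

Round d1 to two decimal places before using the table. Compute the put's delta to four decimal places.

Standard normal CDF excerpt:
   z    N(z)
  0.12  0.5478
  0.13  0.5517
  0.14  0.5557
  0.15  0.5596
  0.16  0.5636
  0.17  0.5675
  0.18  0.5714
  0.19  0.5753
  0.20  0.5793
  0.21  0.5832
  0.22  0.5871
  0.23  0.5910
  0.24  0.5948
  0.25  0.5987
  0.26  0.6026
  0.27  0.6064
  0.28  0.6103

σ√T = 0.28 × 0.5000 = 0.1400
d₁ = [ln(359/357) + (0.043 + 0.28²/2)·0.25] / 0.1400 = [0.0056 + 0.0205] / 0.1400 = 0.1867 which rounds to 0.19
N(d₁) = N(0.19) = 0.5753
Δ_put = N(d₁) − 1 = 0.5753 − 1 = -0.4247

-0.4247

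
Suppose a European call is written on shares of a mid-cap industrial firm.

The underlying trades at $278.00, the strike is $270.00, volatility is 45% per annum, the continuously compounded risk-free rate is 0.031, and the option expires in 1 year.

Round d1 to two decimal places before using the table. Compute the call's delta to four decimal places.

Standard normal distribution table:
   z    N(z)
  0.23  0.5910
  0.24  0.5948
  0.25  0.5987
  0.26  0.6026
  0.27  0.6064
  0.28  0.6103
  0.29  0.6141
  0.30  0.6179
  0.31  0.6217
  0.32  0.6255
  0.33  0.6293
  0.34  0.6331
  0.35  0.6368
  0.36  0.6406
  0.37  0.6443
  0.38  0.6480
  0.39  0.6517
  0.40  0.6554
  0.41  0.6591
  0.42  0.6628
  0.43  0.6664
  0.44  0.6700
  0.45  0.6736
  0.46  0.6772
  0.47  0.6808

σ√T = 0.45 × 1.0000 = 0.4500
d₁ = [ln(278/270) + (0.031 + ½·0.45²)·1] / (σ√T) = (0.0292 + 0.1323) / 0.4500 = 0.3588 → 0.36
N(d₁) = N(0.36) = 0.6406
Δ_call = N(d₁) = 0.6406

0.6406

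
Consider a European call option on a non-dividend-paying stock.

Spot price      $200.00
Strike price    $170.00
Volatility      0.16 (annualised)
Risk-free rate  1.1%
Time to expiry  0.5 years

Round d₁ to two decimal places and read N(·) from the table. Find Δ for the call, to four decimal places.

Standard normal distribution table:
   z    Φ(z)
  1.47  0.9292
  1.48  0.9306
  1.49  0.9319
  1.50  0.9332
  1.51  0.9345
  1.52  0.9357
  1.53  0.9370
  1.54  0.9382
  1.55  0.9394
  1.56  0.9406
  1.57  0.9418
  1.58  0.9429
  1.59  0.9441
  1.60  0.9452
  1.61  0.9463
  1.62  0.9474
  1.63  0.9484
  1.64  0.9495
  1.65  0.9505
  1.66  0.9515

0.9382

σ√T = 0.16·√0.5 = 0.1131
d₁ = [ln(200/170) + (0.011 + 0.16²/2)·0.5] / 0.1131 = [0.1625 + 0.0119] / 0.1131 = 1.5417 ≈ 1.54
N(d₁) = N(1.54) = 0.9382
Δ_call = N(d₁) = 0.9382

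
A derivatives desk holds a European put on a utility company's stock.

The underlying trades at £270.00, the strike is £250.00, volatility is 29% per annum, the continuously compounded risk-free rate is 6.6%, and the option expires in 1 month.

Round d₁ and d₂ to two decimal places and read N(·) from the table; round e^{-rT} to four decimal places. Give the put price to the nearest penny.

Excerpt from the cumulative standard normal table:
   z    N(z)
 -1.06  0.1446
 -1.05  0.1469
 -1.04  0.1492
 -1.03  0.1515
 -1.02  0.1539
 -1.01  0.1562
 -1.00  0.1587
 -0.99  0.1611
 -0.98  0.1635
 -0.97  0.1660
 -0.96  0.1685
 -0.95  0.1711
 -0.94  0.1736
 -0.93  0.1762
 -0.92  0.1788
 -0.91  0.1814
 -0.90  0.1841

σ√T = 0.29·√0.08333 = 0.0837
d₁ = [ln(270/250) + (0.066 + ½·0.29²)·0.08333] / (σ√T) = (0.0770 + 0.0090) / 0.0837 = 1.0269 ⇒ 1.03
d₂ = 1.0269 − 0.0837 = 0.9432 ⇒ 0.94
e^(−rT) = e^(−0.066·0.08333) = 0.9945
N(−d₂) = N(-0.94) = 0.1736;  N(−d₁) = N(-1.03) = 0.1515
P = 250·0.9945·0.1736 − 270·0.1515 = 43.1613 − 40.9050 = 2.2563

£2.26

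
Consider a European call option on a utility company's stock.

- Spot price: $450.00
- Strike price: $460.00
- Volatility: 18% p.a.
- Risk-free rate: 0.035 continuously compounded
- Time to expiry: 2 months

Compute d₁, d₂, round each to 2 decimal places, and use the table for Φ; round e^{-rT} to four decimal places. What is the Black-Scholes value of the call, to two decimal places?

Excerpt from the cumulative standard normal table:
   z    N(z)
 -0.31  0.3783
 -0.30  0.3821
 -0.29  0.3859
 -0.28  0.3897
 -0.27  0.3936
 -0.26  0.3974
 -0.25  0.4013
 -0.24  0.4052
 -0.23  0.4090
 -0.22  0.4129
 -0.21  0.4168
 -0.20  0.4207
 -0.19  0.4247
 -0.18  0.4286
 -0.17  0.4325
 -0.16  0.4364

$11.13

T = 0.1667;  σ√T = 0.0735
d₁ = [ln(450/460) + (0.035 + ½·0.18²)·0.1667] / (σ√T) = (-0.0220 + 0.0085) / 0.0735 = -0.1830 → -0.18
d₂ = -0.1830 − 0.0735 = -0.2565 → -0.26
exp(−rT) = exp(−0.035·0.1667) = 0.9942
C = 450·N(-0.18) − 460·0.9942·N(-0.26) = 450·0.4286 − 460·0.9942·0.3974 = 192.8700 − 181.7437 = 11.1263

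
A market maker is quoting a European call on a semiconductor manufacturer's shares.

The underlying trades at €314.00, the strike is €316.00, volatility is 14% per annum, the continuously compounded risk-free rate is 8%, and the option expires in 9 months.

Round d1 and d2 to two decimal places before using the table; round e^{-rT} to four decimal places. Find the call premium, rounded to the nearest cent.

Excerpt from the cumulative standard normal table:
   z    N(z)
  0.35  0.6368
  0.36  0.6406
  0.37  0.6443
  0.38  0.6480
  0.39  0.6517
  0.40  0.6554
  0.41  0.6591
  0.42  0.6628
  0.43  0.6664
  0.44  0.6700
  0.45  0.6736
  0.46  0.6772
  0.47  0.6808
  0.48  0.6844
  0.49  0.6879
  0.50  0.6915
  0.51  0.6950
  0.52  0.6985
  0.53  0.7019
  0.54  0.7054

€24.28

σ√T = 0.14·√0.75 = 0.1212
d₁ = [ln(314/316) + (0.08 + ½·0.14²)·0.75] / (σ√T) = (-0.0063 + 0.0674) / 0.1212 = 0.5031 ≈ 0.50
d₂ = 0.5031 − 0.1212 = 0.3819 ≈ 0.38
exp(−rT) = exp(−0.08·0.75) = 0.9418
N(d₁) = N(0.50) = 0.6915;  N(d₂) = N(0.38) = 0.6480
C = 314·0.6915 − 316·0.9418·0.6480 = 217.1310 − 192.8505 = 24.2805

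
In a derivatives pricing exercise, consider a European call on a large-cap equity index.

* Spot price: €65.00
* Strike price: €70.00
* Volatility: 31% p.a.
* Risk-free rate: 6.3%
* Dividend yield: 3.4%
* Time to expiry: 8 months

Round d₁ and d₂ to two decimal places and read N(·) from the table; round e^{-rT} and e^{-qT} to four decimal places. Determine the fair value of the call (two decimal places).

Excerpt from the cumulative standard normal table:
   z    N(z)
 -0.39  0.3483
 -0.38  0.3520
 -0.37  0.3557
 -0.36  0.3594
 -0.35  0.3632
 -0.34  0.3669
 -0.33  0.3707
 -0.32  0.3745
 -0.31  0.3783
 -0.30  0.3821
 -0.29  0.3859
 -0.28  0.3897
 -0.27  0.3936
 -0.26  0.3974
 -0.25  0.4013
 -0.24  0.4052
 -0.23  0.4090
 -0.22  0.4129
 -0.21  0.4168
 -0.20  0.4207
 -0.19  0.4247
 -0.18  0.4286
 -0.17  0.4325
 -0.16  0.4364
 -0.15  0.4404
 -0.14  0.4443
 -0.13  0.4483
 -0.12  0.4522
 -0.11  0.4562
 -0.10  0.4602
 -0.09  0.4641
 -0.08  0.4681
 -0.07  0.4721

€4.86

σ√T = 0.31·√0.6667 = 0.2531
ln(S/K) + (r − q + σ²/2)T = ln(65/70) + (0.063 − 0.034 + 0.31²/2)·0.6667 = -0.0741 + 0.0514 = -0.0227
d₁ = -0.0227 / 0.2531 = -0.0898 ⇒ -0.09
d₂ = d₁ − σ√T = -0.0898 − 0.2531 = -0.3430 ⇒ -0.34
e^(−qT) = e^(−0.034·0.6667) = 0.9776;  e^(−rT) = e^(−0.063·0.6667) = 0.9589
C = 65·0.9776·N(-0.09) − 70·0.9589·N(-0.34) = 65·0.9776·0.4641 − 70·0.9589·0.3669 = 29.4908 − 24.6274 = 4.8633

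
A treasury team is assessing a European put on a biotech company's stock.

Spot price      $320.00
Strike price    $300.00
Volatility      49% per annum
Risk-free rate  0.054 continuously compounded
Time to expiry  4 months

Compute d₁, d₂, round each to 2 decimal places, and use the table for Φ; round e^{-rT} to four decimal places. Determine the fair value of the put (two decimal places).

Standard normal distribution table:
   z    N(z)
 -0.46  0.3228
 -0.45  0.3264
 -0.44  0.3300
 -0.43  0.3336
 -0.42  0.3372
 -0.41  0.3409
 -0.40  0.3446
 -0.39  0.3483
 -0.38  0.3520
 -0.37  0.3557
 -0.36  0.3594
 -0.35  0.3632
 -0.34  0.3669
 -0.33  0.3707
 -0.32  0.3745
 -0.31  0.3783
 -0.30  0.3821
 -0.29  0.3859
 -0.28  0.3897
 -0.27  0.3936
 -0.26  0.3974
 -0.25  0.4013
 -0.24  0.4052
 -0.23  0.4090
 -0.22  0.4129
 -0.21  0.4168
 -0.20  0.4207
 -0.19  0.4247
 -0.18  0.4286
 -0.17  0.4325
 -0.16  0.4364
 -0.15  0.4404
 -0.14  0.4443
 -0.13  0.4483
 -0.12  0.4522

T = 0.3333;  σ√T = 0.2829
ln(S/K) + (r + σ²/2)T = ln(320/300) + (0.054 + 0.49²/2)·0.3333 = 0.0645 + 0.0580 = 0.1226
d₁ = 0.1226 / 0.2829 = 0.4332 → 0.43
d₂ = d₁ − σ√T = 0.4332 − 0.2829 = 0.1503 → 0.15
exp(−rT) = exp(−0.054·0.3333) = 0.9822
N(−d₂) = N(-0.15) = 0.4404;  N(−d₁) = N(-0.43) = 0.3336
P = 300·0.9822·0.4404 − 320·0.3336 = 129.7683 − 106.7520 = 23.0163

$23.02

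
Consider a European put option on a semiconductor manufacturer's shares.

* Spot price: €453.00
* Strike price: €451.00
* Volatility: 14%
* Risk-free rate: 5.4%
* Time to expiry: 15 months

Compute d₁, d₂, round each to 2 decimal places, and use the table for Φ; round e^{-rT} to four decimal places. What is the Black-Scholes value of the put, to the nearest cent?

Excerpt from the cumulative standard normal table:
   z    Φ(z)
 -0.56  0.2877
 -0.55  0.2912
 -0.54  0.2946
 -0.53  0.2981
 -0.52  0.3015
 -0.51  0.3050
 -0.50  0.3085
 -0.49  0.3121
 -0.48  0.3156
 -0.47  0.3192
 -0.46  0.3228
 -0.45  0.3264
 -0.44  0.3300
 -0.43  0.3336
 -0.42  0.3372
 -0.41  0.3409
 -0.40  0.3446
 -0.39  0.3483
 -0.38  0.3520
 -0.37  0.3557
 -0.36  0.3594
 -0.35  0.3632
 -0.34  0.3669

€14.93

σ√T = 0.14 × 1.1180 = 0.1565
d₁ = [ln(453/451) + (0.054 + 0.14²/2)·1.25] / 0.1565 = [0.0044 + 0.0797] / 0.1565 = 0.5378 ≈ 0.54
d₂ = d₁ − σ√T = 0.5378 − 0.1565 = 0.3812 ≈ 0.38
exp(−rT) = exp(−0.054·1.25) = 0.9347
N(−d₂) = N(-0.38) = 0.3520;  N(−d₁) = N(-0.54) = 0.2946
P = 451·0.9347·0.3520 − 453·0.2946 = 148.3855 − 133.4538 = 14.9317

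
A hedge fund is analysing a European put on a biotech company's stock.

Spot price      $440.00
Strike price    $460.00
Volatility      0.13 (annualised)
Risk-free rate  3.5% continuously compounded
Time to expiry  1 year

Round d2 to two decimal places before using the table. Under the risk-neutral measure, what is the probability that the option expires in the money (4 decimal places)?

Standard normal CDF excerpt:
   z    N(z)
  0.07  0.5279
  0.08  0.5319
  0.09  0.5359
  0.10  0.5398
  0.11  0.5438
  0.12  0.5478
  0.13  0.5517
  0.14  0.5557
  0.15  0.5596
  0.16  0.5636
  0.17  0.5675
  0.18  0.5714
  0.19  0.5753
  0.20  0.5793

0.5557

σ√T = 0.13 × 1.0000 = 0.1300
ln(S/K) + (r + σ²/2)T = ln(440/460) + (0.035 + 0.13²/2)·1 = -0.0445 + 0.0435 = -0.0010
d₁ = -0.0010 / 0.1300 = -0.0077 ≈ -0.01
d₂ = d₁ − σ√T = -0.0077 − 0.1300 = -0.1377 ≈ -0.14
Risk-neutral Pr[S_T < K] = N(−d₂) = N(0.14) = 0.5557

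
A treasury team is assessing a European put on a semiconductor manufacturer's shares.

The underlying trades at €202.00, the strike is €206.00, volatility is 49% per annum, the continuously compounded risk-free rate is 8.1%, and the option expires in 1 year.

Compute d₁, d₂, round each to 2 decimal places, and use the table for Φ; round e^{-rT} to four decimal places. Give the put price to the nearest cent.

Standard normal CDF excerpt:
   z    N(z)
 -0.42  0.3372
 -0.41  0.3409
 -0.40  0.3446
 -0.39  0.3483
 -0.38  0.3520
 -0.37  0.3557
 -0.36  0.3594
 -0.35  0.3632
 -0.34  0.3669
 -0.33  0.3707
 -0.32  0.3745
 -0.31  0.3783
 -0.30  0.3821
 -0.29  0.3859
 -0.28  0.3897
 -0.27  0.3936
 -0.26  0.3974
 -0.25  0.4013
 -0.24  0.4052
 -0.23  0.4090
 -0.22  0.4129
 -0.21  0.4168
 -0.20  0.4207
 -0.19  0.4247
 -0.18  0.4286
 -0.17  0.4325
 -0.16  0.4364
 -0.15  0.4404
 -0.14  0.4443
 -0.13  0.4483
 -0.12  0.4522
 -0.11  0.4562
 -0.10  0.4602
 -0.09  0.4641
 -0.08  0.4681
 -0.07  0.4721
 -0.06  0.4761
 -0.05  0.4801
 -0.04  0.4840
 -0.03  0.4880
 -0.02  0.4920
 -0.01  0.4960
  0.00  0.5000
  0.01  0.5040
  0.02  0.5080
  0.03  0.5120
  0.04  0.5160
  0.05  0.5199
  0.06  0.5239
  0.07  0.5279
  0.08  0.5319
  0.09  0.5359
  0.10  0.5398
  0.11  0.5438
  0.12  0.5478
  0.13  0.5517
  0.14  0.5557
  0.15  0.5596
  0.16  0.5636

σ√T = 0.49 × 1.0000 = 0.4900
d₁ = [ln(202/206) + (0.081 + 0.49²/2)·1] / 0.4900 = [-0.0196 + 0.2011] / 0.4900 = 0.3703 which rounds to 0.37
d₂ = d₁ − σ√T = 0.3703 − 0.4900 = -0.1197 which rounds to -0.12
e^(−rT) = e^(−0.081·1) = 0.9222
N(−d₂) = N(0.12) = 0.5478;  N(−d₁) = N(-0.37) = 0.3557
P = 206·0.9222·0.5478 − 202·0.3557 = 104.0673 − 71.8514 = 32.2159

€32.22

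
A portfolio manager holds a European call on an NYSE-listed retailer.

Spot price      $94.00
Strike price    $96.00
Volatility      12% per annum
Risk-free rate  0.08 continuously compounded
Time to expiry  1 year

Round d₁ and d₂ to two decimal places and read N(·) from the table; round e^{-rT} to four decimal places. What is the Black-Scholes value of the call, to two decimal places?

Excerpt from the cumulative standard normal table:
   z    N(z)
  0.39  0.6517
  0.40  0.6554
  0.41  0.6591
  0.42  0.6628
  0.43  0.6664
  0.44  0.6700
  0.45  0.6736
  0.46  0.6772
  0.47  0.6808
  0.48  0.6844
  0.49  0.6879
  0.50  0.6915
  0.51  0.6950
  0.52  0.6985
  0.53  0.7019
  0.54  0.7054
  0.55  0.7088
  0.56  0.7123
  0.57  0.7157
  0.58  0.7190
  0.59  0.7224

$7.57

σ√T = 0.12·√1 = 0.1200
d₁ = [ln(94/96) + (0.08 + 0.12²/2)·1] / 0.1200 = [-0.0211 + 0.0872] / 0.1200 = 0.5512 → 0.55
d₂ = d₁ − σ√T = 0.5512 − 0.1200 = 0.4312 → 0.43
e^(−rT) = e^(−0.08·1) = 0.9231
N(d₁) = N(0.55) = 0.7088;  N(d₂) = N(0.43) = 0.6664
C = 94·0.7088 − 96·0.9231·0.6664 = 66.6272 − 59.0548 = 7.5724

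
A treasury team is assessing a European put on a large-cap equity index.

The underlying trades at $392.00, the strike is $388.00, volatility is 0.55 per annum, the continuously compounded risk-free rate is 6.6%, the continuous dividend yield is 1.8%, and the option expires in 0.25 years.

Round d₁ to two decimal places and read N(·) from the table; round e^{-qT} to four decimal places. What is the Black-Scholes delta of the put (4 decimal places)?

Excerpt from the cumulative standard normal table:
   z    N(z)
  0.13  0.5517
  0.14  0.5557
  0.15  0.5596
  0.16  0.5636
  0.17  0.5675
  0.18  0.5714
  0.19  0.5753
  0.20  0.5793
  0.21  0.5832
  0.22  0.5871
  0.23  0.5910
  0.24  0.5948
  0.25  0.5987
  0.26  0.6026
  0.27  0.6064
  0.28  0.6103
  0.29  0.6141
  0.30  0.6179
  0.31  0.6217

-0.4110

T = 0.25;  σ√T = 0.2750
ln(S/K) + (r − q + σ²/2)T = ln(392/388) + (0.066 − 0.018 + 0.55²/2)·0.25 = 0.0103 + 0.0498 = 0.0601
d₁ = 0.0601 / 0.2750 = 0.2184 → 0.22
N(d₁) = N(0.22) = 0.5871
Δ_put = e^(−qT)·(N(d₁) − 1) = 0.9955·(0.5871 − 1) = -0.4110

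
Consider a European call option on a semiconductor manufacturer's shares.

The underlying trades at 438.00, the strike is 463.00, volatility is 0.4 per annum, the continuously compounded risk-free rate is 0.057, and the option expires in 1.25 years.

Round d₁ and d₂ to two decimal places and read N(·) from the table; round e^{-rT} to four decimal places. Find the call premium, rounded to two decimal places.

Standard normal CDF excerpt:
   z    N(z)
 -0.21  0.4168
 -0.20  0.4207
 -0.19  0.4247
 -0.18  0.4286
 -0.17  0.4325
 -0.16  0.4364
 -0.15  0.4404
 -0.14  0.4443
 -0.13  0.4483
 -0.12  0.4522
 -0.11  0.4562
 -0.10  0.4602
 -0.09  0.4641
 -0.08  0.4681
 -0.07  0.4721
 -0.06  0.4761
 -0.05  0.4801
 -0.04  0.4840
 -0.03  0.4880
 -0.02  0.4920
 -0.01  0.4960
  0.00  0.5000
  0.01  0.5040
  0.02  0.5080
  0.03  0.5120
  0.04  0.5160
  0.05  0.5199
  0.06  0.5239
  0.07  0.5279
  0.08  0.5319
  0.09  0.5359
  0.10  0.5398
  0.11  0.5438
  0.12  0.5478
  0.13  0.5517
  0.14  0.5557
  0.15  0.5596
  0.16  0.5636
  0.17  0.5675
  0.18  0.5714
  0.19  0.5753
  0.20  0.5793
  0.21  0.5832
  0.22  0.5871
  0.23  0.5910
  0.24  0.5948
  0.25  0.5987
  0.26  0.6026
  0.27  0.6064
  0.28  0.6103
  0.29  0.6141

80.83

σ√T = 0.4 × 1.1180 = 0.4472
d₁ = [ln(438/463) + (0.057 + 0.4²/2)·1.25] / 0.4472 = [-0.0555 + 0.1713] / 0.4472 = 0.2588 ≈ 0.26
d₂ = d₁ − σ√T = 0.2588 − 0.4472 = -0.1884 ≈ -0.19
exp(−rT) = exp(−0.057·1.25) = 0.9312
N(d₁) = N(0.26) = 0.6026;  N(d₂) = N(-0.19) = 0.4247
C = 438·0.6026 − 463·0.9312·0.4247 = 263.9388 − 183.1075 = 80.8313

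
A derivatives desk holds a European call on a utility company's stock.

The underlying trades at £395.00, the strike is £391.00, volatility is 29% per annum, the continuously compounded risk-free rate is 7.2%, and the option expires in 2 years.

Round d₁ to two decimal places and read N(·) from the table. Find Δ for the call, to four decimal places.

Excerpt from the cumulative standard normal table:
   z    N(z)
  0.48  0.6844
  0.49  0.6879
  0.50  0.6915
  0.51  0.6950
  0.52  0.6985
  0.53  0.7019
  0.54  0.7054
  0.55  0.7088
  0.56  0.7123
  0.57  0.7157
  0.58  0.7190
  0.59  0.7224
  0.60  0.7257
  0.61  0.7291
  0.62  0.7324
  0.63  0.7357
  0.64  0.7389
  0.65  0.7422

0.7190

σ√T = 0.29 × 1.4142 = 0.4101
d₁ = [ln(395/391) + (0.072 + ½·0.29²)·2] / (σ√T) = (0.0102 + 0.2281) / 0.4101 = 0.5810 ⇒ 0.58
N(d₁) = N(0.58) = 0.7190
Δ_call = N(d₁) = 0.7190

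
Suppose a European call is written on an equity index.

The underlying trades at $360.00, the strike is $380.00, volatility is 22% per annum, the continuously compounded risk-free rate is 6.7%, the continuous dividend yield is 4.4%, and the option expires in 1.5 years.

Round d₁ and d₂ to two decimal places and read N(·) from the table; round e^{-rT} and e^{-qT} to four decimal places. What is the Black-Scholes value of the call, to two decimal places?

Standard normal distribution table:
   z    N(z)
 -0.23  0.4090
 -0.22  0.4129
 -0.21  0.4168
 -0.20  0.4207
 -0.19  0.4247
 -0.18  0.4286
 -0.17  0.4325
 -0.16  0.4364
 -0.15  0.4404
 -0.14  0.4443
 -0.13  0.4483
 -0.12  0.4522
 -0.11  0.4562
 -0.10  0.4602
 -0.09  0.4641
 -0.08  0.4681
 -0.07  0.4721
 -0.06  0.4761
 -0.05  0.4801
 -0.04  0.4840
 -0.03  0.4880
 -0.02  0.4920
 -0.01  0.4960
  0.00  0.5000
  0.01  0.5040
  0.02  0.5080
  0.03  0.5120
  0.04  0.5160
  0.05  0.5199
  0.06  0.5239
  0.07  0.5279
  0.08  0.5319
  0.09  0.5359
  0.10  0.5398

T = 1.5;  σ√T = 0.2694
ln(S/K) + (r − q + σ²/2)T = ln(360/380) + (0.067 − 0.044 + 0.22²/2)·1.5 = -0.0541 + 0.0708 = 0.0167
d₁ = 0.0167 / 0.2694 = 0.0621 ≈ 0.06
d₂ = d₁ − σ√T = 0.0621 − 0.2694 = -0.2073 ≈ -0.21
exp(−qT) = exp(−0.044·1.5) = 0.9361;  exp(−rT) = exp(−0.067·1.5) = 0.9044
N(d₁) = N(0.06) = 0.5239;  N(d₂) = N(-0.21) = 0.4168
C = 360·0.9361·0.5239 − 380·0.9044·0.4168 = 176.5522 − 143.2425 = 33.3097

$33.31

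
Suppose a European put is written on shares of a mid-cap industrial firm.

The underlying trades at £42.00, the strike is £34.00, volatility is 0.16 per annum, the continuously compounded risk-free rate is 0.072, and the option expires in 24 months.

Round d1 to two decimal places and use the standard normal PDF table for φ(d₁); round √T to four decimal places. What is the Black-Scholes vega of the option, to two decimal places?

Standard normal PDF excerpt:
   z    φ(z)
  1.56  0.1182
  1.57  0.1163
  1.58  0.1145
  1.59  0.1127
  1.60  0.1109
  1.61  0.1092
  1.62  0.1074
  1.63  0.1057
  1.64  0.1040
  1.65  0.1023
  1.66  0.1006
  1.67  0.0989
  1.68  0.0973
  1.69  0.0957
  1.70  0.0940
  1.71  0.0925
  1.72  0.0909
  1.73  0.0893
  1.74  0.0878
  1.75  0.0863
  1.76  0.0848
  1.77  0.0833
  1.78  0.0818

5.78

σ√T = 0.16 × 1.4142 = 0.2263
ln(S/K) + (r + σ²/2)T = ln(42/34) + (0.072 + 0.16²/2)·2 = 0.2113 + 0.1696 = 0.3809
d₁ = 0.3809 / 0.2263 = 1.6834 → 1.68
√T = √2 = 1.4142
φ(d₁) = φ(1.68) = 0.0973
vega = S·φ(d₁)·√T = 42·0.0973·1.4142 = 5.7793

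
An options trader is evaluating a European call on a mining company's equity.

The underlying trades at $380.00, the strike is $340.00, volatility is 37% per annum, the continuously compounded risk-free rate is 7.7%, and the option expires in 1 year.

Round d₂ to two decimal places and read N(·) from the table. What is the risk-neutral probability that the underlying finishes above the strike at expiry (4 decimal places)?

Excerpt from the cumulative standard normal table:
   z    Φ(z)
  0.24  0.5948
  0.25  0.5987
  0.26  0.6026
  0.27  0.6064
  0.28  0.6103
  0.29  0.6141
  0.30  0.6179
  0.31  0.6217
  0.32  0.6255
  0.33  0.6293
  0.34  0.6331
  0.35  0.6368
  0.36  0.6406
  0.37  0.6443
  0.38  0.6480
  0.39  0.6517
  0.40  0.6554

0.6255

σ√T = 0.37·√1 = 0.3700
d₁ = [ln(380/340) + (0.077 + 0.37²/2)·1] / 0.3700 = [0.1112 + 0.1454] / 0.3700 = 0.6937 ⇒ 0.69
d₂ = d₁ − σ√T = 0.6937 − 0.3700 = 0.3237 ⇒ 0.32
Risk-neutral Pr[S_T > K] = N(d₂) = N(0.32) = 0.6255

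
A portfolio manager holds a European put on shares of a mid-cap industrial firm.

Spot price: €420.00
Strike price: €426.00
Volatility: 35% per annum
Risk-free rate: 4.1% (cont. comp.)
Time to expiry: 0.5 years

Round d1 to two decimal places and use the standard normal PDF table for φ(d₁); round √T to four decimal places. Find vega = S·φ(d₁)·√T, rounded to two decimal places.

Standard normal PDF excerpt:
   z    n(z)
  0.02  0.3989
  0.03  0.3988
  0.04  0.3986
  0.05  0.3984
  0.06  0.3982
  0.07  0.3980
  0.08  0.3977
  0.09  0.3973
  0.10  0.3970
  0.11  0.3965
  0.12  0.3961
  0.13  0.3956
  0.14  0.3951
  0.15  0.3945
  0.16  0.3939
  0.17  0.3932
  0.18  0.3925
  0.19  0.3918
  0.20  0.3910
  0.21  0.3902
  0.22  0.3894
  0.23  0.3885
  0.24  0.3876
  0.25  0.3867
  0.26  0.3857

σ√T = 0.35 × 0.7071 = 0.2475
d₁ = [ln(420/426) + (0.041 + 0.35²/2)·0.5] / 0.2475 = [-0.0142 + 0.0511] / 0.2475 = 0.1493 which rounds to 0.15
√T = √0.5 = 0.7071
φ(d₁) = φ(0.15) = 0.3945
vega = S·φ(d₁)·√T = 420·0.3945·0.7071 = 117.1594
(Vega is the same for a European call and put with the same parameters.)

117.16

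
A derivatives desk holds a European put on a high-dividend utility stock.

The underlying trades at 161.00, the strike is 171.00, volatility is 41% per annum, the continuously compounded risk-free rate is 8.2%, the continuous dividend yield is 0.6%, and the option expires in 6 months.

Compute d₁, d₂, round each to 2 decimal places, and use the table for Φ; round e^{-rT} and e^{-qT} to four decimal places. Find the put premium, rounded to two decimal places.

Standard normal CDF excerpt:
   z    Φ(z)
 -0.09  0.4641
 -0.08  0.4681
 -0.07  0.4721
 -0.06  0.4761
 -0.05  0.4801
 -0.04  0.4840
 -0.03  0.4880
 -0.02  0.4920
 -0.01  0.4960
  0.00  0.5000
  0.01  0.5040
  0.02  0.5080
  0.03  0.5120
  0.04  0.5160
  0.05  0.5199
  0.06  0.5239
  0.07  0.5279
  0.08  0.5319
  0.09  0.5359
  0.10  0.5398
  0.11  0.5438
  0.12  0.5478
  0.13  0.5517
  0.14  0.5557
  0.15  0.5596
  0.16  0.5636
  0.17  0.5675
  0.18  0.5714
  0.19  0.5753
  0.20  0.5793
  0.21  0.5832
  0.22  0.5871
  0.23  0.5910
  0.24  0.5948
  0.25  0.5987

20.58

T = 0.5;  σ√T = 0.2899
d₁ = [ln(161/171) + (0.082 − 0.006 + ½·0.41²)·0.5] / (σ√T) = (-0.0603 + 0.0800) / 0.2899 = 0.0682 ⇒ 0.07
d₂ = 0.0682 − 0.2899 = -0.2217 ⇒ -0.22
e^(−qT) = e^(−0.006·0.5) = 0.9970;  e^(−rT) = e^(−0.082·0.5) = 0.9598
P = 171·0.9598·N(0.22) − 161·0.9970·N(-0.07) = 171·0.9598·0.5871 − 161·0.9970·0.4721 = 96.3583 − 75.7801 = 20.5782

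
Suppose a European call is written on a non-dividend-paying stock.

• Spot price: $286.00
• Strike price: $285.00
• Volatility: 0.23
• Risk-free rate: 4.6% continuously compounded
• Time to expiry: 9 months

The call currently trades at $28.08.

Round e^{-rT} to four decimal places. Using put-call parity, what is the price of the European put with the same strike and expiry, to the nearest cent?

$17.42

exp(−rT) = exp(−0.046·0.75) = 0.9661
Put-call parity: C − P = S − K·e^(−rT) = 286 − 285·0.9661 = 286 − 275.3385 = 10.6615
P = C − (C − P) = 28.08 − (10.6615) = 17.4185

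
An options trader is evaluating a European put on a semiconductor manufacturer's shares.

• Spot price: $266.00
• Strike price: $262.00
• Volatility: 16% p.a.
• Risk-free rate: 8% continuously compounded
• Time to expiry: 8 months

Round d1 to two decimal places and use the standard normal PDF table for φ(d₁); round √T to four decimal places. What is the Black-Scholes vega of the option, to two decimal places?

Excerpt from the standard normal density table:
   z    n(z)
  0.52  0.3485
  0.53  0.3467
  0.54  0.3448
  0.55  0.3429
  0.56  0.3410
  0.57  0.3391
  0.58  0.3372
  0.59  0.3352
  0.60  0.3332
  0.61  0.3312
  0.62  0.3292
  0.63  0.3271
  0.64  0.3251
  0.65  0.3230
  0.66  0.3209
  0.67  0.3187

72.80

σ√T = 0.16·√0.6667 = 0.1306
d₁ = [ln(266/262) + (0.08 + 0.16²/2)·0.6667] / 0.1306 = [0.0152 + 0.0619] / 0.1306 = 0.5895 ≈ 0.59
√T = √0.6667 = 0.8165
φ(d₁) = φ(0.59) = 0.3352
vega = S·φ(d₁)·√T = 266·0.3352·0.8165 = 72.8018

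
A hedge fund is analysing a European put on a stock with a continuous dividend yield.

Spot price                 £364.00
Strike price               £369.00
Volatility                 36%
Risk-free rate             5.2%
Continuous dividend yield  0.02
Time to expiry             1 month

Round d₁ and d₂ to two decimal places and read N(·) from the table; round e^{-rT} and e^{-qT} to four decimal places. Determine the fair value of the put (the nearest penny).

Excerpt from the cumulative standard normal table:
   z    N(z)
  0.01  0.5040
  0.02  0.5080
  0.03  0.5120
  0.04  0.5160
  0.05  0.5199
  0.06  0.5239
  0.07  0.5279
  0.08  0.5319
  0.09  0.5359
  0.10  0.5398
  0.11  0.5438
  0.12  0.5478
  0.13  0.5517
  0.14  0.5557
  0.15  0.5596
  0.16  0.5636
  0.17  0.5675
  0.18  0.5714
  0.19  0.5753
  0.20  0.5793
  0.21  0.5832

σ√T = 0.36 × 0.2887 = 0.1039
d₁ = [ln(364/369) + (0.052 − 0.02 + 0.36²/2)·0.08333] / 0.1039 = [-0.0136 + 0.0081] / 0.1039 = -0.0537 ≈ -0.05
d₂ = d₁ − σ√T = -0.0537 − 0.1039 = -0.1576 ≈ -0.16
e^(−qT) = e^(−0.02·0.08333) = 0.9983;  e^(−rT) = e^(−0.052·0.08333) = 0.9957
N(−d₂) = N(0.16) = 0.5636;  N(−d₁) = N(0.05) = 0.5199
P = 369·0.9957·0.5636 − 364·0.9983·0.5199 = 207.0741 − 188.9219 = 18.1523

£18.15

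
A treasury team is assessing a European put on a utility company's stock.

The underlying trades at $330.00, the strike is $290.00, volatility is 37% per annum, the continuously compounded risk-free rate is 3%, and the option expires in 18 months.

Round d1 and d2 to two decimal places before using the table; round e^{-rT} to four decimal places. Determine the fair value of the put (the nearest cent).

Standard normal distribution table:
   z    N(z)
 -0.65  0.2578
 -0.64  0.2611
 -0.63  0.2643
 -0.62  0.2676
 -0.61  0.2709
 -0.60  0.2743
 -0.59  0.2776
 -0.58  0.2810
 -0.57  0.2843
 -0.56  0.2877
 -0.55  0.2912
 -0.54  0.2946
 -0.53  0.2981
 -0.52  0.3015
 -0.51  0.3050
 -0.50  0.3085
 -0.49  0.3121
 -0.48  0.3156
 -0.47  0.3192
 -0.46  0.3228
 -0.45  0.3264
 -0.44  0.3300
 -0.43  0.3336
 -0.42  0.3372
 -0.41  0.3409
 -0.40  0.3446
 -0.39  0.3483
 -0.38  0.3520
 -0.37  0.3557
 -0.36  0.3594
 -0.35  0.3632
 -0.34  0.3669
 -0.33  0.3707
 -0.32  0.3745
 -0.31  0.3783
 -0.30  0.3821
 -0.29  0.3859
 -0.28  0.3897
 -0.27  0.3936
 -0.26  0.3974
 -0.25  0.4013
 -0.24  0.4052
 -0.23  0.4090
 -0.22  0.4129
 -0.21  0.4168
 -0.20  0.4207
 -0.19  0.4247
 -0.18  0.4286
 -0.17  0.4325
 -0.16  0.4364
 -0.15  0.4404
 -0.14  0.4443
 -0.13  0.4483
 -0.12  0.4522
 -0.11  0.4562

σ√T = 0.37 × 1.2247 = 0.4532
d₁ = [ln(330/290) + (0.03 + ½·0.37²)·1.5] / (σ√T) = (0.1292 + 0.1477) / 0.4532 = 0.6110 ≈ 0.61
d₂ = 0.6110 − 0.4532 = 0.1579 ≈ 0.16
e^(−rT) = e^(−0.03·1.5) = 0.9560
N(−d₂) = N(-0.16) = 0.4364;  N(−d₁) = N(-0.61) = 0.2709
P = 290·0.9560·0.4364 − 330·0.2709 = 120.9875 − 89.3970 = 31.5905

$31.59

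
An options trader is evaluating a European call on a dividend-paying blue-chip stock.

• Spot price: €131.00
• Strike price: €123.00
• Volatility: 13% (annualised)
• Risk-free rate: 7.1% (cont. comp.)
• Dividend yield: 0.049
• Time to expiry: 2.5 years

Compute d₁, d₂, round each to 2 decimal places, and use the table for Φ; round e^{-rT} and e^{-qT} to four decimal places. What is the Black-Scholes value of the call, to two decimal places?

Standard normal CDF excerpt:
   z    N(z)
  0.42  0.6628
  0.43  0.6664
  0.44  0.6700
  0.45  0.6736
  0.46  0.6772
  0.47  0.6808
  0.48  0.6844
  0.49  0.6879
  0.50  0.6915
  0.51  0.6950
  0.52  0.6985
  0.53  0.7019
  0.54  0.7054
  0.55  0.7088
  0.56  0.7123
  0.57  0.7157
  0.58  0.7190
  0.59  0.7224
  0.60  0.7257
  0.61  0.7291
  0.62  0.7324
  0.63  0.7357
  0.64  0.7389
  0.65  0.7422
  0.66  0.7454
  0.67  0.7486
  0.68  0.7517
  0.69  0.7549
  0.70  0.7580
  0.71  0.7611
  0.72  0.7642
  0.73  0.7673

€17.00

T = 2.5;  σ√T = 0.2055
ln(S/K) + (r − q + σ²/2)T = ln(131/123) + (0.071 − 0.049 + 0.13²/2)·2.5 = 0.0630 + 0.0761 = 0.1391
d₁ = 0.1391 / 0.2055 = 0.6769 ≈ 0.68
d₂ = d₁ − σ√T = 0.6769 − 0.2055 = 0.4714 ≈ 0.47
e^(−qT) = e^(−0.049·2.5) = 0.8847;  e^(−rT) = e^(−0.071·2.5) = 0.8374
N(d₁) = N(0.68) = 0.7517;  N(d₂) = N(0.47) = 0.6808
C = 131·0.8847·0.7517 − 123·0.8374·0.6808 = 87.1188 − 70.1225 = 16.9963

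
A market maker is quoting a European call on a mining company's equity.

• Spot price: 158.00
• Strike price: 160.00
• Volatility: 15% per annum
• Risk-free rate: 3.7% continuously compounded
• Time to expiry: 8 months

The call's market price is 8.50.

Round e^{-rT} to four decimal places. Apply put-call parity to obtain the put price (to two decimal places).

e^(−rT) = e^(−0.037·0.6667) = 0.9756
Put-call parity: C − P = S − K·e^(−rT) = 158 − 160·0.9756 = 158 − 156.0960 = 1.9040
P = C − (C − P) = 8.50 − (1.9040) = 6.5960

6.60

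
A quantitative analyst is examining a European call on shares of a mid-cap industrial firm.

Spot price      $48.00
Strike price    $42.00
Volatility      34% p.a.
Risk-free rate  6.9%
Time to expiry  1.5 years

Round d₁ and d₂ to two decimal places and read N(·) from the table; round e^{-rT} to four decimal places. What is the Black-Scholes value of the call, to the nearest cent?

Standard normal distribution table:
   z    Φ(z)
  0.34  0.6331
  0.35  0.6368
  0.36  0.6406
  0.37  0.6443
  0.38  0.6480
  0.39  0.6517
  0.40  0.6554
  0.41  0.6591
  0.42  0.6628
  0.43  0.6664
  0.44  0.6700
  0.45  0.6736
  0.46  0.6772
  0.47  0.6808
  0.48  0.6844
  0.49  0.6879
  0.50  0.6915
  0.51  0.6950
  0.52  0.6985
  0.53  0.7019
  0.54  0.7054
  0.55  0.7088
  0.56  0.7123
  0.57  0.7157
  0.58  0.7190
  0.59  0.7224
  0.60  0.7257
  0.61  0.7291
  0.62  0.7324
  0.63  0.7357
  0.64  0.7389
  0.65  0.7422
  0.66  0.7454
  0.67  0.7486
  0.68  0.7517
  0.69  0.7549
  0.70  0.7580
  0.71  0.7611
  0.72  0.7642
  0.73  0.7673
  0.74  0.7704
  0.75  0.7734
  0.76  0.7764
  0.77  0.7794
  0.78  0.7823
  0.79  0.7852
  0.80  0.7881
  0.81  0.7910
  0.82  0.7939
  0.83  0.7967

T = 1.5;  σ√T = 0.4164
d₁ = [ln(48/42) + (0.069 + ½·0.34²)·1.5] / (σ√T) = (0.1335 + 0.1902) / 0.4164 = 0.7774 which rounds to 0.78
d₂ = 0.7774 − 0.4164 = 0.3610 which rounds to 0.36
exp(−rT) = exp(−0.069·1.5) = 0.9017
C = 48·N(0.78) − 42·0.9017·N(0.36) = 48·0.7823 − 42·0.9017·0.6406 = 37.5504 − 24.2604 = 13.2900

$13.29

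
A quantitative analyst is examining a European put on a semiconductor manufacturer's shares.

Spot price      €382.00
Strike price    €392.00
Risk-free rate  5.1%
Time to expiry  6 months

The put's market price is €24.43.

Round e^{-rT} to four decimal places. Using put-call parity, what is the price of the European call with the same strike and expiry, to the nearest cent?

€24.31

exp(−rT) = exp(−0.051·0.5) = 0.9748
Put-call parity: C − P = S − K·e^(−rT) = 382 − 392·0.9748 = 382 − 382.1216 = -0.1216
C = P + (C − P) = 24.43 + (-0.1216) = 24.3084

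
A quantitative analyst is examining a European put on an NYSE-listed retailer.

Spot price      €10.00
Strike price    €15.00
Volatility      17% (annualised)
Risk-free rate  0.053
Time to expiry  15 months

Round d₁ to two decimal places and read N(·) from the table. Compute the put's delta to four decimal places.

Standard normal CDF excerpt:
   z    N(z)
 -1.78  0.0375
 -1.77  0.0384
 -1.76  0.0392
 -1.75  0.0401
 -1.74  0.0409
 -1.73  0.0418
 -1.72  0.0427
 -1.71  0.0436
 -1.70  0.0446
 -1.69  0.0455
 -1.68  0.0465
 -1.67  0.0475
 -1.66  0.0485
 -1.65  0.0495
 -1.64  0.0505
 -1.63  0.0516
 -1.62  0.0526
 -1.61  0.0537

-0.9545

σ√T = 0.17 × 1.1180 = 0.1901
d₁ = [ln(10/15) + (0.053 + 0.17²/2)·1.25] / 0.1901 = [-0.4055 + 0.0843] / 0.1901 = -1.6897 ≈ -1.69
N(d₁) = N(-1.69) = 0.0455
Δ_put = N(d₁) − 1 = 0.0455 − 1 = -0.9545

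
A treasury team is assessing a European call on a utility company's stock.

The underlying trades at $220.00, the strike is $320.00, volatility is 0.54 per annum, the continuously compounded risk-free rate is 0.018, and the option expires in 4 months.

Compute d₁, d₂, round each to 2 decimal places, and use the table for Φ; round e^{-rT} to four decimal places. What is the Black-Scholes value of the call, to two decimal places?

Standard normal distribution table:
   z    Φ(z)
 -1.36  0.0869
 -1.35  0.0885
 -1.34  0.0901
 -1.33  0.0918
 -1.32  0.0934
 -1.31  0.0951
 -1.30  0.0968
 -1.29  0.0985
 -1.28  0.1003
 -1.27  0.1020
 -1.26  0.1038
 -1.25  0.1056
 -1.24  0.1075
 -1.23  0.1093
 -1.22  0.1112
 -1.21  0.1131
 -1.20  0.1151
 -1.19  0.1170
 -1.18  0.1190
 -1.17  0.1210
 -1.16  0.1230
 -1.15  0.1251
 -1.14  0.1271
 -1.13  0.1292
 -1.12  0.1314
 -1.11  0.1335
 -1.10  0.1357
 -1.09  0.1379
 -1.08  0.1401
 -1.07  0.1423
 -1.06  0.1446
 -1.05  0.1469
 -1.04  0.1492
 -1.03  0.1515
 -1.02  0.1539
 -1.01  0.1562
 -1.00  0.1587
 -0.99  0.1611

$4.67

T = 0.3333;  σ√T = 0.3118
ln(S/K) + (r + σ²/2)T = ln(220/320) + (0.018 + 0.54²/2)·0.3333 = -0.3747 + 0.0546 = -0.3201
d₁ = -0.3201 / 0.3118 = -1.0267 ⇒ -1.03
d₂ = d₁ − σ√T = -1.0267 − 0.3118 = -1.3385 ⇒ -1.34
exp(−rT) = exp(−0.018·0.3333) = 0.9940
C = 220·N(-1.03) − 320·0.9940·N(-1.34) = 220·0.1515 − 320·0.9940·0.0901 = 33.3300 − 28.6590 = 4.6710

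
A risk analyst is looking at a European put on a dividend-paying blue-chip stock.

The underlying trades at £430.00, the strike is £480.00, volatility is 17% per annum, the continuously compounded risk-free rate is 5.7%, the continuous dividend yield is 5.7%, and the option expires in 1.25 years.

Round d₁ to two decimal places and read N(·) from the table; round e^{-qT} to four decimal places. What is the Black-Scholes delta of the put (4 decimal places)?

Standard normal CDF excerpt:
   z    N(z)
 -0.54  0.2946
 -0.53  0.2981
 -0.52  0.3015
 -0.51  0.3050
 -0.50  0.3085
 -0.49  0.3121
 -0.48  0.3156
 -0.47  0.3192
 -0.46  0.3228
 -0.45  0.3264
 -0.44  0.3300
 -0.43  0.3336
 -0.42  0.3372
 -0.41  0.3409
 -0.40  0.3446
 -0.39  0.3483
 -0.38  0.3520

-0.6373

σ√T = 0.17·√1.25 = 0.1901
d₁ = [ln(430/480) + (0.057 − 0.057 + ½·0.17²)·1.25] / (σ√T) = (-0.1100 + 0.0181) / 0.1901 = -0.4837 ≈ -0.48
N(d₁) = N(-0.48) = 0.3156
Δ_put = e^(−qT)·(N(d₁) − 1) = 0.9312·(0.3156 − 1) = -0.6373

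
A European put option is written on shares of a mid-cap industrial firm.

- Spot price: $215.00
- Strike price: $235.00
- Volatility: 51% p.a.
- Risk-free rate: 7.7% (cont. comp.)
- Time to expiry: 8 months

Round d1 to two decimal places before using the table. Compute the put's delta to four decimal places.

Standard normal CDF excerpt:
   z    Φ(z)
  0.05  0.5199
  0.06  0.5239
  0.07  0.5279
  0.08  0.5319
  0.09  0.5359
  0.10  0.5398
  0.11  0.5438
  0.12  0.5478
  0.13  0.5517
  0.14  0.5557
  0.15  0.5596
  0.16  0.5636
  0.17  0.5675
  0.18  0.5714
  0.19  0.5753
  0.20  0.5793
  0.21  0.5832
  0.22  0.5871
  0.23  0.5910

σ√T = 0.51·√0.6667 = 0.4164
ln(S/K) + (r + σ²/2)T = ln(215/235) + (0.077 + 0.51²/2)·0.6667 = -0.0889 + 0.1380 = 0.0491
d₁ = 0.0491 / 0.4164 = 0.1179 ⇒ 0.12
N(d₁) = N(0.12) = 0.5478
Δ_put = N(d₁) − 1 = 0.5478 − 1 = -0.4522

-0.4522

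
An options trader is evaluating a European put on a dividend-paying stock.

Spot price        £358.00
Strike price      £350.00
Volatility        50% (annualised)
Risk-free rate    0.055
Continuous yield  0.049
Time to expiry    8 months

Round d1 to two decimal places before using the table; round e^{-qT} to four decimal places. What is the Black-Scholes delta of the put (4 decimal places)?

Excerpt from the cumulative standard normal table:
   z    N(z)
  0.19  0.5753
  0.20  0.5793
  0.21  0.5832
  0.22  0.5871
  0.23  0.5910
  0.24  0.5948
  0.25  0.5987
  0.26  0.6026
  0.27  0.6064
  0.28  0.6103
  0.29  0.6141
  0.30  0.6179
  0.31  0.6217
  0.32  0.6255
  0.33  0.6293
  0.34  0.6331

-0.3810

T = 0.6667;  σ√T = 0.4082
d₁ = [ln(358/350) + (0.055 − 0.049 + 0.5²/2)·0.6667] / 0.4082 = [0.0226 + 0.0873] / 0.4082 = 0.2693 ≈ 0.27
N(d₁) = N(0.27) = 0.6064
Δ_put = e^(−qT)·(N(d₁) − 1) = 0.9679·(0.6064 − 1) = -0.3810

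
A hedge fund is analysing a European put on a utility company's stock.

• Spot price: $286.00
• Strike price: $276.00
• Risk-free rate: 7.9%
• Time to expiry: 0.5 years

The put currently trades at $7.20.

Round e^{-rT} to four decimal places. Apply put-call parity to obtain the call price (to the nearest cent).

e^(−rT) = e^(−0.079·0.5) = 0.9613
Put-call parity: C − P = S − K·e^(−rT) = 286 − 276·0.9613 = 286 − 265.3188 = 20.6812
C = P + (C − P) = 7.20 + (20.6812) = 27.8812

$27.88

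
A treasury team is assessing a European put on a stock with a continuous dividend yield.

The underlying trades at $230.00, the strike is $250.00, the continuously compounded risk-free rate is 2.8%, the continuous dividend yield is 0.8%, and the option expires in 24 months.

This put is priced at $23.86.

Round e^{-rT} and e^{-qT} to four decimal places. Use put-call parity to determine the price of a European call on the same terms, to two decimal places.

$13.83

exp(−qT) = exp(−0.008·2) = 0.9841;  exp(−rT) = exp(−0.028·2) = 0.9455
Put-call parity: C − P = S·e^(−qT) − K·e^(−rT) = 230·0.9841 − 250·0.9455 = 226.3430 − 236.3750 = -10.0320
C = P + (C − P) = 23.86 + (-10.0320) = 13.8280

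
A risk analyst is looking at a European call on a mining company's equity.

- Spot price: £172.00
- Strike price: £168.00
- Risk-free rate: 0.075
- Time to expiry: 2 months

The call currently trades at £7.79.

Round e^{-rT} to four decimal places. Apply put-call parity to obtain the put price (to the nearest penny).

£1.71

e^(−rT) = e^(−0.075·0.1667) = 0.9876
Put-call parity: C − P = S − K·e^(−rT) = 172 − 168·0.9876 = 172 − 165.9168 = 6.0832
P = C − (C − P) = 7.79 − (6.0832) = 1.7068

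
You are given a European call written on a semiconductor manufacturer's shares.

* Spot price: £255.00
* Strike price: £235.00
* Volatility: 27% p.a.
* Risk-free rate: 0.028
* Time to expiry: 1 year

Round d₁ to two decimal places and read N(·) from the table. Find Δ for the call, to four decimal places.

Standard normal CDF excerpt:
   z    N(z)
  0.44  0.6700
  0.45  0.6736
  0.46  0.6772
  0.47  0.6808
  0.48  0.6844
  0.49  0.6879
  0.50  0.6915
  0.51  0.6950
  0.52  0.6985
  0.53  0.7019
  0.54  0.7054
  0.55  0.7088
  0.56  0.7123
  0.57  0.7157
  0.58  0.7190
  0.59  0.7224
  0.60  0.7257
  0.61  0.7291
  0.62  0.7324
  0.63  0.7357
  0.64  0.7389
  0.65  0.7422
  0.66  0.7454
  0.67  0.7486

σ√T = 0.27 × 1.0000 = 0.2700
ln(S/K) + (r + σ²/2)T = ln(255/235) + (0.028 + 0.27²/2)·1 = 0.0817 + 0.0645 = 0.1461
d₁ = 0.1461 / 0.2700 = 0.5412 → 0.54
N(d₁) = N(0.54) = 0.7054
Δ_call = N(d₁) = 0.7054

0.7054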